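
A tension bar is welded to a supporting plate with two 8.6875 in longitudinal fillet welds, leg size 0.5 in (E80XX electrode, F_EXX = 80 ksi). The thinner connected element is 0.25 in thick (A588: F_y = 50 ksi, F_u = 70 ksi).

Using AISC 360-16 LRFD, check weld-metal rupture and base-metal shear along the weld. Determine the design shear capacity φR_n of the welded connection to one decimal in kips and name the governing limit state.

130.3 kips (base-metal shear governs)

Weld metal: throat = 0.707×0.5 = 0.3535 in, L = 2×8.6875 = 17.375 in. φR_n = 0.75 × 0.6 × 80 × 0.3535 × 17.375 = 221.1 kips.
Base metal shear (0.25 in plate): yield φR_n = 1.0×0.6×50×0.25×17.375 = 130.3 kips; rupture φR_n = 0.75×0.6×70×0.25×17.375 = 136.8 kips; take 130.3 kips (yield).
Governing: min(221.1, 130.3) = 130.3 kips → base-metal shear.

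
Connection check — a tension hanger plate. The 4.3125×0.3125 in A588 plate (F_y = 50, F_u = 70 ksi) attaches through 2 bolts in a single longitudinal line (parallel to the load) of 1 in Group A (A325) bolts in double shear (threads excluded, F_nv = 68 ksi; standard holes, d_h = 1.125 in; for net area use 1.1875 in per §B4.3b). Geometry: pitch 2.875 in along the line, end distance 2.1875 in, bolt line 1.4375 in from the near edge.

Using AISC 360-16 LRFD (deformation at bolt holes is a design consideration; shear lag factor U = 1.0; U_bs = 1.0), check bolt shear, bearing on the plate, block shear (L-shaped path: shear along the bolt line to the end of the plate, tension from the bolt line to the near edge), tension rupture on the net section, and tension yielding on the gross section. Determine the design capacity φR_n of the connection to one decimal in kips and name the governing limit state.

Bolt shear: A_b = π(1)²/4 = 0.7854 in². φR_n = 0.75 × 68 × 0.7854 × 2 × 2 = 160.2 kips.
Bearing (0.3125 in plate, F_u = 70 ksi): end bolts L_c = 2.1875 − 1.125/2 = 1.625, R_n = min(1.2×1.625×0.3125×70, 2.4×1×0.3125×70) = 42.656 kips/bolt; interior L_c = 2.875 − 1.125 = 1.75, R_n = 45.938 kips/bolt. φR_n = 0.75 × (1×42.656 + 1×45.938) = 66.4 kips.
Block shear: shear path 1×[2.1875+1×2.875] = 1×5.0625 in, A_gv = 1.582, A_nv = 1×(5.0625 − 1.5×1.1875)×0.3125 = 1.0254 in²; tension to near edge: (1.4375 − 0.5×1.1875)×0.3125 = 0.26367 in². R_n = min(0.6×70×1.0254, 0.6×50×1.582) + 1.0×70×0.26367 = min(43.067, 47.46) + 18.457 = 61.524 kips. φR_n = 0.75 × 61.524 = 46.1 kips.
Tension rupture (net): A_n = (4.3125 − 1×1.1875)×0.3125 = 0.97656 in² (U = 1.0, A_e = A_n). φR_n = 0.75 × 70 × 0.97656 = 51.3 kips.
Tension yield (gross): A_g = 4.3125×0.3125 = 1.3477 in². φR_n = 0.90 × 50 × 1.3477 = 60.6 kips.
Governing: min(160.2, 66.4, 46.1, 51.3, 60.6) = 46.1 kips → block shear.

46.1 kips (block shear governs)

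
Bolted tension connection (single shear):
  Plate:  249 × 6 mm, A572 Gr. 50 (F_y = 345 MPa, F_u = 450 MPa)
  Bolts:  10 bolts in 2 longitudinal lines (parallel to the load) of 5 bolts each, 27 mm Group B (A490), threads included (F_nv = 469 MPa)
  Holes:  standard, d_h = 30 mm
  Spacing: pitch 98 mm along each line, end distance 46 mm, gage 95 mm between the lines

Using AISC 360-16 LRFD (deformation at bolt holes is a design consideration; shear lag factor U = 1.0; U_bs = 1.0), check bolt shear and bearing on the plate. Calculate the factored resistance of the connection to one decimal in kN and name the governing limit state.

1200.4 kN (bearing governs)

Bolt shear: A_b = π(27)²/4 = 572.56 mm². φR_n = 0.75 × 469 × 572.56 × 10 × 1 = 2014.0 kN.
Bearing (6 mm plate, F_u = 450 MPa): end bolts L_c = 46 − 30/2 = 31, R_n = min(1.2×31×6×450, 2.4×27×6×450) = 100.44 kN/bolt; interior L_c = 98 − 30 = 68, R_n = 174.96 kN/bolt. φR_n = 0.75 × (2×100.44 + 8×174.96) = 1200.4 kN.
Governing: min(2014.0, 1200.4) = 1200.4 kN → bearing.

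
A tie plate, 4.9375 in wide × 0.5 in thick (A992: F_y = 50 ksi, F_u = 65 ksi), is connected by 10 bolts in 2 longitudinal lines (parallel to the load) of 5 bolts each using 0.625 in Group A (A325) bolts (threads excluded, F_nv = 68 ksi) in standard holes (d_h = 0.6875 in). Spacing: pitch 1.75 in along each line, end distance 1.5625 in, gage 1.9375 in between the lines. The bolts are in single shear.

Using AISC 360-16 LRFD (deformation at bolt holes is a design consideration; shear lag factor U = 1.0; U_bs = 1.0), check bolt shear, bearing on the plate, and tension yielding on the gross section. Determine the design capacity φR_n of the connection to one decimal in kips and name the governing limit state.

Bolt shear: A_b = π(0.625)²/4 = 0.3068 in². φR_n = 0.75 × 68 × 0.3068 × 10 × 1 = 156.5 kips.
Bearing (0.5 in plate, F_u = 65 ksi): end bolts L_c = 1.5625 − 0.6875/2 = 1.21875, R_n = min(1.2×1.21875×0.5×65, 2.4×0.625×0.5×65) = 47.531 kips/bolt; interior L_c = 1.75 − 0.6875 = 1.0625, R_n = 41.438 kips/bolt. φR_n = 0.75 × (2×47.531 + 8×41.438) = 319.9 kips.
Tension yield (gross): A_g = 4.9375×0.5 = 2.4688 in². φR_n = 0.90 × 50 × 2.4688 = 111.1 kips.
Governing: min(156.5, 319.9, 111.1) = 111.1 kips → gross-section yield.

111.1 kips (gross-section yield governs)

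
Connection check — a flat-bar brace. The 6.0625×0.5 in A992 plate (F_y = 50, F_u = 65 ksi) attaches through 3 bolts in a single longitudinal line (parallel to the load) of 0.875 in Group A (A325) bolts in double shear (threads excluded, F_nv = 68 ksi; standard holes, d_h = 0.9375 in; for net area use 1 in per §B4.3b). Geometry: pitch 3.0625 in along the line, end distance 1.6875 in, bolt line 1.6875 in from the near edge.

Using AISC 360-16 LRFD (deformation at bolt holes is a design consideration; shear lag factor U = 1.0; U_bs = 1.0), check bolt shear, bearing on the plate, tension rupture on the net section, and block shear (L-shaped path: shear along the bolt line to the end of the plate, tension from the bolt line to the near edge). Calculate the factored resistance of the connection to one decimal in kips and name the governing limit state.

106.6 kips (block shear governs)

Bolt shear: A_b = π(0.875)²/4 = 0.60132 in². φR_n = 0.75 × 68 × 0.60132 × 3 × 2 = 184.0 kips.
Bearing (0.5 in plate, F_u = 65 ksi): end bolts L_c = 1.6875 − 0.9375/2 = 1.21875, R_n = min(1.2×1.21875×0.5×65, 2.4×0.875×0.5×65) = 47.531 kips/bolt; interior L_c = 3.0625 − 0.9375 = 2.125, R_n = 68.25 kips/bolt. φR_n = 0.75 × (1×47.531 + 2×68.25) = 138.0 kips.
Tension rupture (net): A_n = (6.0625 − 1×1)×0.5 = 2.5313 in² (U = 1.0, A_e = A_n). φR_n = 0.75 × 65 × 2.5313 = 123.4 kips.
Block shear: shear path 1×[1.6875+2×3.0625] = 1×7.8125 in, A_gv = 3.9063, A_nv = 1×(7.8125 − 2.5×1)×0.5 = 2.6563 in²; tension to near edge: (1.6875 − 0.5×1)×0.5 = 0.59375 in². R_n = min(0.6×65×2.6563, 0.6×50×3.9063) + 1.0×65×0.59375 = min(103.6, 117.19) + 38.594 = 142.19 kips. φR_n = 0.75 × 142.19 = 106.6 kips.
Governing: min(184.0, 138.0, 123.4, 106.6) = 106.6 kips → block shear.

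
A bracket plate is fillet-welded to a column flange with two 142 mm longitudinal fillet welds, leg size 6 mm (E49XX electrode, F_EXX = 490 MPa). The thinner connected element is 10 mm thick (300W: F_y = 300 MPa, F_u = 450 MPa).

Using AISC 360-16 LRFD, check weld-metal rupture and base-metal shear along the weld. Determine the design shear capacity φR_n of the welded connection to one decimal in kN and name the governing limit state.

265.6 kN (weld metal governs)

Weld metal: throat = 0.707×6 = 4.242 mm, L = 2×142 = 284 mm. φR_n = 0.75 × 0.6 × 490 × 4.242 × 284 = 265.6 kN.
Base metal shear (10 mm plate): yield φR_n = 1.0×0.6×300×10×284 = 511.2 kN; rupture φR_n = 0.75×0.6×450×10×284 = 575.1 kN; take 511.2 kN (yield).
Governing: min(265.6, 511.2) = 265.6 kN → weld metal.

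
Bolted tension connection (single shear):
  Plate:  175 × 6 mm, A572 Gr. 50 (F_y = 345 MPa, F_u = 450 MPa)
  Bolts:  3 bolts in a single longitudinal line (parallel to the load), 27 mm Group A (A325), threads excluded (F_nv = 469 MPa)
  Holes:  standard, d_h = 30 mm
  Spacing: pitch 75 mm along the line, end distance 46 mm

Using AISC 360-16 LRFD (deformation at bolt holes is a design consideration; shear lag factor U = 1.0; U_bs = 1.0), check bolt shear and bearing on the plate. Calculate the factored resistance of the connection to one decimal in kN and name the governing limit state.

Bolt shear: A_b = π(27)²/4 = 572.56 mm². φR_n = 0.75 × 469 × 572.56 × 3 × 1 = 604.2 kN.
Bearing (6 mm plate, F_u = 450 MPa): end bolts L_c = 46 − 30/2 = 31, R_n = min(1.2×31×6×450, 2.4×27×6×450) = 100.44 kN/bolt; interior L_c = 75 − 30 = 45, R_n = 145.8 kN/bolt. φR_n = 0.75 × (1×100.44 + 2×145.8) = 294.0 kN.
Governing: min(604.2, 294.0) = 294.0 kN → bearing.

294.0 kN (bearing governs)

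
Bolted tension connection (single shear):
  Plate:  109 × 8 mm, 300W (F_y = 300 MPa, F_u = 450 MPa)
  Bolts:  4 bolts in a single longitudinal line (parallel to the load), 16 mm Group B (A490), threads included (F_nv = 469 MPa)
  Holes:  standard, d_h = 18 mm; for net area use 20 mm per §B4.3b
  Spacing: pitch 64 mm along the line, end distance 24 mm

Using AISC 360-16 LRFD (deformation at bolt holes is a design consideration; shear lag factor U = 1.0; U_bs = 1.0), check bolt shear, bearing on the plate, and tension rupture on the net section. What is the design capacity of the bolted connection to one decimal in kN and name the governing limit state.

Bolt shear: A_b = π(16)²/4 = 201.06 mm². φR_n = 0.75 × 469 × 201.06 × 4 × 1 = 282.9 kN.
Bearing (8 mm plate, F_u = 450 MPa): end bolts L_c = 24 − 18/2 = 15, R_n = min(1.2×15×8×450, 2.4×16×8×450) = 64.8 kN/bolt; interior L_c = 64 − 18 = 46, R_n = 138.24 kN/bolt. φR_n = 0.75 × (1×64.8 + 3×138.24) = 359.6 kN.
Tension rupture (net): A_n = (109 − 1×20)×8 = 712 mm² (U = 1.0, A_e = A_n). φR_n = 0.75 × 450 × 712 = 240.3 kN.
Governing: min(282.9, 359.6, 240.3) = 240.3 kN → net-section rupture.

240.3 kN (net-section rupture governs)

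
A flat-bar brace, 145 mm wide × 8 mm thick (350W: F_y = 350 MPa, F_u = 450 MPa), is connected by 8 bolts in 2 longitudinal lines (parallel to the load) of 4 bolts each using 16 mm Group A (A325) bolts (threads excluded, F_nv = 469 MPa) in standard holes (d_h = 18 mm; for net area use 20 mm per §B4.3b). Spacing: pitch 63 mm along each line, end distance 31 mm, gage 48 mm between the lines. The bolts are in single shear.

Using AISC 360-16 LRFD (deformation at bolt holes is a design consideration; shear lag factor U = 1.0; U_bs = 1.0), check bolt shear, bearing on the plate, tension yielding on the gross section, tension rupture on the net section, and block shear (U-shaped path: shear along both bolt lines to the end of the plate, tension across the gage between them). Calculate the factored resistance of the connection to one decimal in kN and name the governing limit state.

283.5 kN (net-section rupture governs)

Bolt shear: A_b = π(16)²/4 = 201.06 mm². φR_n = 0.75 × 469 × 201.06 × 8 × 1 = 565.8 kN.
Bearing (8 mm plate, F_u = 450 MPa): end bolts L_c = 31 − 18/2 = 22, R_n = min(1.2×22×8×450, 2.4×16×8×450) = 95.04 kN/bolt; interior L_c = 63 − 18 = 45, R_n = 138.24 kN/bolt. φR_n = 0.75 × (2×95.04 + 6×138.24) = 764.6 kN.
Tension yield (gross): A_g = 145×8 = 1160 mm². φR_n = 0.90 × 350 × 1160 = 365.4 kN.
Tension rupture (net): A_n = (145 − 2×20)×8 = 840 mm² (U = 1.0, A_e = A_n). φR_n = 0.75 × 450 × 840 = 283.5 kN.
Block shear: shear path 2×[31+3×63] = 2×220 mm, A_gv = 3520, A_nv = 2×(220 − 3.5×20)×8 = 2400 mm²; tension across gage: (48 − 1×20)×8 = 224 mm². R_n = min(0.6×450×2400, 0.6×350×3520) + 1.0×450×224 = min(648, 739.2) + 100.8 = 748.8 kN. φR_n = 0.75 × 748.8 = 561.6 kN.
Governing: min(565.8, 764.6, 365.4, 283.5, 561.6) = 283.5 kN → net-section rupture.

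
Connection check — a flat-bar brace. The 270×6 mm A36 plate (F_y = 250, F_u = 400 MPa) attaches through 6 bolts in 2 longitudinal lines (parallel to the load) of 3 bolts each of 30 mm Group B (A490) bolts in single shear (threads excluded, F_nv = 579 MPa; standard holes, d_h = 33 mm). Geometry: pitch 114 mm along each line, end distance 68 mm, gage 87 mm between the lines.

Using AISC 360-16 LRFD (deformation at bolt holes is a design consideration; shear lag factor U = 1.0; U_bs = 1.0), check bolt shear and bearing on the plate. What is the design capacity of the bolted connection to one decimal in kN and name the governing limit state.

740.9 kN (bearing governs)

Bolt shear: A_b = π(30)²/4 = 706.86 mm². φR_n = 0.75 × 579 × 706.86 × 6 × 1 = 1841.7 kN.
Bearing (6 mm plate, F_u = 400 MPa): end bolts L_c = 68 − 33/2 = 51.5, R_n = min(1.2×51.5×6×400, 2.4×30×6×400) = 148.32 kN/bolt; interior L_c = 114 − 33 = 81, R_n = 172.8 kN/bolt. φR_n = 0.75 × (2×148.32 + 4×172.8) = 740.9 kN.
Governing: min(1841.7, 740.9) = 740.9 kN → bearing.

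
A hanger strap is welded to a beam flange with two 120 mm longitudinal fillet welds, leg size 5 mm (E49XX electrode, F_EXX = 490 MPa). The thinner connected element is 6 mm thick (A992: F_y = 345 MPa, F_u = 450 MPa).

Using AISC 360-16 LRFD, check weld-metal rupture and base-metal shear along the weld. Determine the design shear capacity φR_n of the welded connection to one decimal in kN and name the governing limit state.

Weld metal: throat = 0.707×5 = 3.535 mm, L = 2×120 = 240 mm. φR_n = 0.75 × 0.6 × 490 × 3.535 × 240 = 187.1 kN.
Base metal shear (6 mm plate): yield φR_n = 1.0×0.6×345×6×240 = 298.1 kN; rupture φR_n = 0.75×0.6×450×6×240 = 291.6 kN; take 291.6 kN (rupture).
Governing: min(187.1, 291.6) = 187.1 kN → weld metal.

187.1 kN (weld metal governs)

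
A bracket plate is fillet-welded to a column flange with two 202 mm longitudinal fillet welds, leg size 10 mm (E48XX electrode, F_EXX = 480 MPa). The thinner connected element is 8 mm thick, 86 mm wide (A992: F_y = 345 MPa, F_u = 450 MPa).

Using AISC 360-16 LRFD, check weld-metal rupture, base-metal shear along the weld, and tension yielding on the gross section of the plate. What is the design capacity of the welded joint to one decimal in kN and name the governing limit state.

Weld metal: throat = 0.707×10 = 7.07 mm, L = 2×202 = 404 mm. φR_n = 0.75 × 0.6 × 480 × 7.07 × 404 = 617.0 kN.
Base metal shear (8 mm plate): yield φR_n = 1.0×0.6×345×8×404 = 669.0 kN; rupture φR_n = 0.75×0.6×450×8×404 = 654.5 kN; take 654.5 kN (rupture).
Tension yield (gross): A_g = 86×8 = 688 mm². φR_n = 0.90 × 345 × 688 = 213.6 kN.
Governing: min(617.0, 654.5, 213.6) = 213.6 kN → gross-section yield.

213.6 kN (gross-section yield governs)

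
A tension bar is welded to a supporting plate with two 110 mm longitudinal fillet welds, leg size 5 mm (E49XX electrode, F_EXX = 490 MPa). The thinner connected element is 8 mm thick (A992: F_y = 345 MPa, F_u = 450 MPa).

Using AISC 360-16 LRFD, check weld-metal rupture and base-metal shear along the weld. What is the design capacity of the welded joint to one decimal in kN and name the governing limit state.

Weld metal: throat = 0.707×5 = 3.535 mm, L = 2×110 = 220 mm. φR_n = 0.75 × 0.6 × 490 × 3.535 × 220 = 171.5 kN.
Base metal shear (8 mm plate): yield φR_n = 1.0×0.6×345×8×220 = 364.3 kN; rupture φR_n = 0.75×0.6×450×8×220 = 356.4 kN; take 356.4 kN (rupture).
Governing: min(171.5, 356.4) = 171.5 kN → weld metal.

171.5 kN (weld metal governs)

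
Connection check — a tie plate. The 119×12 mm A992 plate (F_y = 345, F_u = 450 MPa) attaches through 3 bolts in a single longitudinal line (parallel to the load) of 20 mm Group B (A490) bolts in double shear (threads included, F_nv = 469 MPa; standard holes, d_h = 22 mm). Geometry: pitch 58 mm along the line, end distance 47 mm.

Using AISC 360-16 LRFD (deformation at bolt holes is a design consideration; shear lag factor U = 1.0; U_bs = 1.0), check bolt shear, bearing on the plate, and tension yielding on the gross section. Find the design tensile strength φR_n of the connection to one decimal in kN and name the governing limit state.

443.4 kN (gross-section yield governs)

Bolt shear: A_b = π(20)²/4 = 314.16 mm². φR_n = 0.75 × 469 × 314.16 × 3 × 2 = 663.0 kN.
Bearing (12 mm plate, F_u = 450 MPa): end bolts L_c = 47 − 22/2 = 36, R_n = min(1.2×36×12×450, 2.4×20×12×450) = 233.28 kN/bolt; interior L_c = 58 − 22 = 36, R_n = 233.28 kN/bolt. φR_n = 0.75 × (1×233.28 + 2×233.28) = 524.9 kN.
Tension yield (gross): A_g = 119×12 = 1428 mm². φR_n = 0.90 × 345 × 1428 = 443.4 kN.
Governing: min(663.0, 524.9, 443.4) = 443.4 kN → gross-section yield.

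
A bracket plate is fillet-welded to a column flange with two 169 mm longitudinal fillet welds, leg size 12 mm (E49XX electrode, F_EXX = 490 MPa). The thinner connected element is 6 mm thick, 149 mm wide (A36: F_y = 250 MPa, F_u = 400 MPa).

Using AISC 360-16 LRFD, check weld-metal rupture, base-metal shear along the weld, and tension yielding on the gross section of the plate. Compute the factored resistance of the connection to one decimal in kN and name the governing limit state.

Weld metal: throat = 0.707×12 = 8.484 mm, L = 2×169 = 338 mm. φR_n = 0.75 × 0.6 × 490 × 8.484 × 338 = 632.3 kN.
Base metal shear (6 mm plate): yield φR_n = 1.0×0.6×250×6×338 = 304.2 kN; rupture φR_n = 0.75×0.6×400×6×338 = 365.0 kN; take 304.2 kN (yield).
Tension yield (gross): A_g = 149×6 = 894 mm². φR_n = 0.90 × 250 × 894 = 201.2 kN.
Governing: min(632.3, 304.2, 201.2) = 201.2 kN → gross-section yield.

201.2 kN (gross-section yield governs)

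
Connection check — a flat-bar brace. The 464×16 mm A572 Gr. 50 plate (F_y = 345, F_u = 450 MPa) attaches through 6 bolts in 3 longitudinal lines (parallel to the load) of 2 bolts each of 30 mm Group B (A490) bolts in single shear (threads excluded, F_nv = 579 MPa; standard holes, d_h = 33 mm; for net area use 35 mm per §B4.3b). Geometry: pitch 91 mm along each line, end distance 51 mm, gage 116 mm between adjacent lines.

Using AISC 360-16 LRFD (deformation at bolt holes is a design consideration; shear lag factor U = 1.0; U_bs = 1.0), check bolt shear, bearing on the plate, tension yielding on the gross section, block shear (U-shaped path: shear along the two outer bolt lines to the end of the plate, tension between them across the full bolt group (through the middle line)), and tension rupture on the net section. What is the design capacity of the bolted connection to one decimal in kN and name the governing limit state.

Bolt shear: A_b = π(30)²/4 = 706.86 mm². φR_n = 0.75 × 579 × 706.86 × 6 × 1 = 1841.7 kN.
Bearing (16 mm plate, F_u = 450 MPa): end bolts L_c = 51 − 33/2 = 34.5, R_n = min(1.2×34.5×16×450, 2.4×30×16×450) = 298.08 kN/bolt; interior L_c = 91 − 33 = 58, R_n = 501.12 kN/bolt. φR_n = 0.75 × (3×298.08 + 3×501.12) = 1798.2 kN.
Tension yield (gross): A_g = 464×16 = 7424 mm². φR_n = 0.90 × 345 × 7424 = 2305.2 kN.
Block shear: shear path 2×[51+1×91] = 2×142 mm, A_gv = 4544, A_nv = 2×(142 − 1.5×35)×16 = 2864 mm²; tension across gage: (232 − 2×35)×16 = 2592 mm². R_n = min(0.6×450×2864, 0.6×345×4544) + 1.0×450×2592 = min(773.28, 940.61) + 1166.4 = 1939.7 kN. φR_n = 0.75 × 1939.7 = 1454.8 kN.
Tension rupture (net): A_n = (464 − 3×35)×16 = 5744 mm² (U = 1.0, A_e = A_n). φR_n = 0.75 × 450 × 5744 = 1938.6 kN.
Governing: min(1841.7, 1798.2, 2305.2, 1454.8, 1938.6) = 1454.8 kN → block shear.

1454.8 kN (block shear governs)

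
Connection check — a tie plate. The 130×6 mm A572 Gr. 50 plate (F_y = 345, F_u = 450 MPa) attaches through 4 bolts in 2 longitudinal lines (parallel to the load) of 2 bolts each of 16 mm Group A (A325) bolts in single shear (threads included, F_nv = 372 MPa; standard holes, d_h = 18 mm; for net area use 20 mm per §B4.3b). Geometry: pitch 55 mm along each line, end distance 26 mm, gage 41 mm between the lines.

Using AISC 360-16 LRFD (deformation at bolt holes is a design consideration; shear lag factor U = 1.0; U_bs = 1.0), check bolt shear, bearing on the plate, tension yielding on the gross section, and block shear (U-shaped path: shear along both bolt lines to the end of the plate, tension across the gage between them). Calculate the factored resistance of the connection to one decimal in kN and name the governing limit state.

Bolt shear: A_b = π(16)²/4 = 201.06 mm². φR_n = 0.75 × 372 × 201.06 × 4 × 1 = 224.4 kN.
Bearing (6 mm plate, F_u = 450 MPa): end bolts L_c = 26 − 18/2 = 17, R_n = min(1.2×17×6×450, 2.4×16×6×450) = 55.08 kN/bolt; interior L_c = 55 − 18 = 37, R_n = 103.68 kN/bolt. φR_n = 0.75 × (2×55.08 + 2×103.68) = 238.1 kN.
Tension yield (gross): A_g = 130×6 = 780 mm². φR_n = 0.90 × 345 × 780 = 242.2 kN.
Block shear: shear path 2×[26+1×55] = 2×81 mm, A_gv = 972, A_nv = 2×(81 − 1.5×20)×6 = 612 mm²; tension across gage: (41 − 1×20)×6 = 126 mm². R_n = min(0.6×450×612, 0.6×345×972) + 1.0×450×126 = min(165.24, 201.2) + 56.7 = 221.94 kN. φR_n = 0.75 × 221.94 = 166.5 kN.
Governing: min(224.4, 238.1, 242.2, 166.5) = 166.5 kN → block shear.

166.5 kN (block shear governs)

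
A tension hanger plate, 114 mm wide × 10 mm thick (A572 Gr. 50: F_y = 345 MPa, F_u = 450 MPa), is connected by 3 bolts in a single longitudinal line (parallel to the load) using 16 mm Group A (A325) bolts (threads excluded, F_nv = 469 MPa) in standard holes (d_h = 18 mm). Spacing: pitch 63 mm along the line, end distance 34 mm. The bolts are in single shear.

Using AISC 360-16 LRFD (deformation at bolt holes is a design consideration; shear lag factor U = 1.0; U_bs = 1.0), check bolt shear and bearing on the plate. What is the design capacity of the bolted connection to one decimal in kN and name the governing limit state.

212.2 kN (bolt shear governs)

Bolt shear: A_b = π(16)²/4 = 201.06 mm². φR_n = 0.75 × 469 × 201.06 × 3 × 1 = 212.2 kN.
Bearing (10 mm plate, F_u = 450 MPa): end bolts L_c = 34 − 18/2 = 25, R_n = min(1.2×25×10×450, 2.4×16×10×450) = 135 kN/bolt; interior L_c = 63 − 18 = 45, R_n = 172.8 kN/bolt. φR_n = 0.75 × (1×135 + 2×172.8) = 360.5 kN.
Governing: min(212.2, 360.5) = 212.2 kN → bolt shear.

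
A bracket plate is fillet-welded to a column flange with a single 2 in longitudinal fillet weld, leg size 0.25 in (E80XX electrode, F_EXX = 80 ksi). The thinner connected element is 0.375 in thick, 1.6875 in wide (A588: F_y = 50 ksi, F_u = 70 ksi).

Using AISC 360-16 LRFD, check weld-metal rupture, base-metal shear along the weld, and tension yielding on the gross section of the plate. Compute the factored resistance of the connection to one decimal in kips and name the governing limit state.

12.7 kips (weld metal governs)

Weld metal: throat = 0.707×0.25 = 0.17675 in, L = 2 in. φR_n = 0.75 × 0.6 × 80 × 0.17675 × 2 = 12.7 kips.
Base metal shear (0.375 in plate): yield φR_n = 1.0×0.6×50×0.375×2 = 22.5 kips; rupture φR_n = 0.75×0.6×70×0.375×2 = 23.6 kips; take 22.5 kips (yield).
Tension yield (gross): A_g = 1.6875×0.375 = 0.63281 in². φR_n = 0.90 × 50 × 0.63281 = 28.5 kips.
Governing: min(12.7, 22.5, 28.5) = 12.7 kips → weld metal.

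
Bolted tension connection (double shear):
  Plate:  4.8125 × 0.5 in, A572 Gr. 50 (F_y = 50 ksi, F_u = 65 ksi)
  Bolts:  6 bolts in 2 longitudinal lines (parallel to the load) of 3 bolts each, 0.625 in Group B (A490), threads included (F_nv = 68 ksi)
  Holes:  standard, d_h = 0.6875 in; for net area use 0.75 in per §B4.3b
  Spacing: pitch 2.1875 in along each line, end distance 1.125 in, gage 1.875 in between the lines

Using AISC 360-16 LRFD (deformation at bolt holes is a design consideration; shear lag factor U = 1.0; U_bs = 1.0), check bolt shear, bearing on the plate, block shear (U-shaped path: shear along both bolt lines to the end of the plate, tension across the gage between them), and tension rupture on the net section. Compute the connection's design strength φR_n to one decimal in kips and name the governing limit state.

80.7 kips (net-section rupture governs)

Bolt shear: A_b = π(0.625)²/4 = 0.3068 in². φR_n = 0.75 × 68 × 0.3068 × 6 × 2 = 187.8 kips.
Bearing (0.5 in plate, F_u = 65 ksi): end bolts L_c = 1.125 − 0.6875/2 = 0.78125, R_n = min(1.2×0.78125×0.5×65, 2.4×0.625×0.5×65) = 30.469 kips/bolt; interior L_c = 2.1875 − 0.6875 = 1.5, R_n = 48.75 kips/bolt. φR_n = 0.75 × (2×30.469 + 4×48.75) = 192.0 kips.
Block shear: shear path 2×[1.125+2×2.1875] = 2×5.5 in, A_gv = 5.5, A_nv = 2×(5.5 − 2.5×0.75)×0.5 = 3.625 in²; tension across gage: (1.875 − 1×0.75)×0.5 = 0.5625 in². R_n = min(0.6×65×3.625, 0.6×50×5.5) + 1.0×65×0.5625 = min(141.38, 165) + 36.563 = 177.94 kips. φR_n = 0.75 × 177.94 = 133.5 kips.
Tension rupture (net): A_n = (4.8125 − 2×0.75)×0.5 = 1.6563 in² (U = 1.0, A_e = A_n). φR_n = 0.75 × 65 × 1.6563 = 80.7 kips.
Governing: min(187.8, 192.0, 133.5, 80.7) = 80.7 kips → net-section rupture.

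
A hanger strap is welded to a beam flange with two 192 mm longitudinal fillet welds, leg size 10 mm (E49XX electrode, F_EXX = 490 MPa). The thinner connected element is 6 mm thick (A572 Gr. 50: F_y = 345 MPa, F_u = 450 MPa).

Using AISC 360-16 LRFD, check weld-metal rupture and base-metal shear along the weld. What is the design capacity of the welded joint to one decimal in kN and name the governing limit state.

466.6 kN (base-metal shear governs)

Weld metal: throat = 0.707×10 = 7.07 mm, L = 2×192 = 384 mm. φR_n = 0.75 × 0.6 × 490 × 7.07 × 384 = 598.6 kN.
Base metal shear (6 mm plate): yield φR_n = 1.0×0.6×345×6×384 = 476.9 kN; rupture φR_n = 0.75×0.6×450×6×384 = 466.6 kN; take 466.6 kN (rupture).
Governing: min(598.6, 466.6) = 466.6 kN → base-metal shear.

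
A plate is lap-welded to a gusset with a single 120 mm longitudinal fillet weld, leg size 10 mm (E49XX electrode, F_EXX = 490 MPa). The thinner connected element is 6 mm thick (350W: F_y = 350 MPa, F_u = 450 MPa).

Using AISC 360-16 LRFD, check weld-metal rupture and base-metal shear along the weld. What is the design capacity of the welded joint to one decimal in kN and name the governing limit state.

145.8 kN (base-metal shear governs)

Weld metal: throat = 0.707×10 = 7.07 mm, L = 120 mm. φR_n = 0.75 × 0.6 × 490 × 7.07 × 120 = 187.1 kN.
Base metal shear (6 mm plate): yield φR_n = 1.0×0.6×350×6×120 = 151.2 kN; rupture φR_n = 0.75×0.6×450×6×120 = 145.8 kN; take 145.8 kN (rupture).
Governing: min(187.1, 145.8) = 145.8 kN → base-metal shear.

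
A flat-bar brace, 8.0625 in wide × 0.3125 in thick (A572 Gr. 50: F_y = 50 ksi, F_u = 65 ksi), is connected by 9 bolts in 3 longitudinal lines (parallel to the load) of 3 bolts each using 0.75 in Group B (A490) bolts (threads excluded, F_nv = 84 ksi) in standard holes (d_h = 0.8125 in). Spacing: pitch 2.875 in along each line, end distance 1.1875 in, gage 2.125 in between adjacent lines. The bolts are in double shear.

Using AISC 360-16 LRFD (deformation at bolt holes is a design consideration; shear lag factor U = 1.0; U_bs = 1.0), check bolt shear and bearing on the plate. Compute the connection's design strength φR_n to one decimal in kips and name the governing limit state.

207.4 kips (bearing governs)

Bolt shear: A_b = π(0.75)²/4 = 0.44179 in². φR_n = 0.75 × 84 × 0.44179 × 9 × 2 = 501.0 kips.
Bearing (0.3125 in plate, F_u = 65 ksi): end bolts L_c = 1.1875 − 0.8125/2 = 0.78125, R_n = min(1.2×0.78125×0.3125×65, 2.4×0.75×0.3125×65) = 19.043 kips/bolt; interior L_c = 2.875 − 0.8125 = 2.0625, R_n = 36.563 kips/bolt. φR_n = 0.75 × (3×19.043 + 6×36.563) = 207.4 kips.
Governing: min(501.0, 207.4) = 207.4 kips → bearing.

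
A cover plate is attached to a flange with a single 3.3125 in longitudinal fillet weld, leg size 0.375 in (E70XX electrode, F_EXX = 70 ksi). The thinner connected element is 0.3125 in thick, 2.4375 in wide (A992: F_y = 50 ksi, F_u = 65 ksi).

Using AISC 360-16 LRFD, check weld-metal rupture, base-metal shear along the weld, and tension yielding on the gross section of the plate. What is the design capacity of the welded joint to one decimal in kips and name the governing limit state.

27.7 kips (weld metal governs)

Weld metal: throat = 0.707×0.375 = 0.26513 in, L = 3.3125 in. φR_n = 0.75 × 0.6 × 70 × 0.26513 × 3.3125 = 27.7 kips.
Base metal shear (0.3125 in plate): yield φR_n = 1.0×0.6×50×0.3125×3.3125 = 31.1 kips; rupture φR_n = 0.75×0.6×65×0.3125×3.3125 = 30.3 kips; take 30.3 kips (rupture).
Tension yield (gross): A_g = 2.4375×0.3125 = 0.76172 in². φR_n = 0.90 × 50 × 0.76172 = 34.3 kips.
Governing: min(27.7, 30.3, 34.3) = 27.7 kips → weld metal.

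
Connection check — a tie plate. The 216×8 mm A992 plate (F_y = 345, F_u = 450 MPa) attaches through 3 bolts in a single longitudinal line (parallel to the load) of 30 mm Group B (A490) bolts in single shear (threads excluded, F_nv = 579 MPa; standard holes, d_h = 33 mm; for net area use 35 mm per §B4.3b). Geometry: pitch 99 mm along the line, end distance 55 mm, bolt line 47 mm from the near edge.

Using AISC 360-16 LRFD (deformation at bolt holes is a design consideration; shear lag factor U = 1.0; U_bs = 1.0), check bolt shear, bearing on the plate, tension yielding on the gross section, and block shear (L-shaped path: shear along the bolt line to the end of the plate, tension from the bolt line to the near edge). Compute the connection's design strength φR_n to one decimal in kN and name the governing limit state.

347.8 kN (block shear governs)

Bolt shear: A_b = π(30)²/4 = 706.86 mm². φR_n = 0.75 × 579 × 706.86 × 3 × 1 = 920.9 kN.
Bearing (8 mm plate, F_u = 450 MPa): end bolts L_c = 55 − 33/2 = 38.5, R_n = min(1.2×38.5×8×450, 2.4×30×8×450) = 166.32 kN/bolt; interior L_c = 99 − 33 = 66, R_n = 259.2 kN/bolt. φR_n = 0.75 × (1×166.32 + 2×259.2) = 513.5 kN.
Tension yield (gross): A_g = 216×8 = 1728 mm². φR_n = 0.90 × 345 × 1728 = 536.5 kN.
Block shear: shear path 1×[55+2×99] = 1×253 mm, A_gv = 2024, A_nv = 1×(253 − 2.5×35)×8 = 1324 mm²; tension to near edge: (47 − 0.5×35)×8 = 236 mm². R_n = min(0.6×450×1324, 0.6×345×2024) + 1.0×450×236 = min(357.48, 418.97) + 106.2 = 463.68 kN. φR_n = 0.75 × 463.68 = 347.8 kN.
Governing: min(920.9, 513.5, 536.5, 347.8) = 347.8 kN → block shear.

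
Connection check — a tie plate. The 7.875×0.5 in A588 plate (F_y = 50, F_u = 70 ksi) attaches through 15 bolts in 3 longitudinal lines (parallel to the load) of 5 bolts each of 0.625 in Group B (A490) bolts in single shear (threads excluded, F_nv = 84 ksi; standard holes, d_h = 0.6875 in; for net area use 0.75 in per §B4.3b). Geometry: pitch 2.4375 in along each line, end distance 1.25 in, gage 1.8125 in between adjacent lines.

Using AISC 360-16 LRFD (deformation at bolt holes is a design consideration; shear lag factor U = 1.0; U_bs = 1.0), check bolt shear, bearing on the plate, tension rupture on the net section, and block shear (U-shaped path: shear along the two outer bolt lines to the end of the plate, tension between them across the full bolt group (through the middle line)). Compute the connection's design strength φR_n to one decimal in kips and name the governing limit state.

147.7 kips (net-section rupture governs)

Bolt shear: A_b = π(0.625)²/4 = 0.3068 in². φR_n = 0.75 × 84 × 0.3068 × 15 × 1 = 289.9 kips.
Bearing (0.5 in plate, F_u = 70 ksi): end bolts L_c = 1.25 − 0.6875/2 = 0.90625, R_n = min(1.2×0.90625×0.5×70, 2.4×0.625×0.5×70) = 38.063 kips/bolt; interior L_c = 2.4375 − 0.6875 = 1.75, R_n = 52.5 kips/bolt. φR_n = 0.75 × (3×38.063 + 12×52.5) = 558.1 kips.
Tension rupture (net): A_n = (7.875 − 3×0.75)×0.5 = 2.8125 in² (U = 1.0, A_e = A_n). φR_n = 0.75 × 70 × 2.8125 = 147.7 kips.
Block shear: shear path 2×[1.25+4×2.4375] = 2×11 in, A_gv = 11, A_nv = 2×(11 − 4.5×0.75)×0.5 = 7.625 in²; tension across gage: (3.625 − 2×0.75)×0.5 = 1.0625 in². R_n = min(0.6×70×7.625, 0.6×50×11) + 1.0×70×1.0625 = min(320.25, 330) + 74.375 = 394.63 kips. φR_n = 0.75 × 394.63 = 296.0 kips.
Governing: min(289.9, 558.1, 147.7, 296.0) = 147.7 kips → net-section rupture.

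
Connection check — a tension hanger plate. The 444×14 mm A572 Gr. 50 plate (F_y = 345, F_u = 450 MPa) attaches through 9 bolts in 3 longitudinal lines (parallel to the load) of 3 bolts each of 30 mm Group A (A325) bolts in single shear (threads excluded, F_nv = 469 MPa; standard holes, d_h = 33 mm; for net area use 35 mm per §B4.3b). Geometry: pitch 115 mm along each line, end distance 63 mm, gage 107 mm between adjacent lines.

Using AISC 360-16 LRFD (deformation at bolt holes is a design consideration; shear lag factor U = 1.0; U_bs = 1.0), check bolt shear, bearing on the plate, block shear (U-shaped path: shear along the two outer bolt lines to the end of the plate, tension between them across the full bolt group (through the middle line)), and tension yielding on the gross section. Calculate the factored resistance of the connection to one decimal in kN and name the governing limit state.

1845.6 kN (block shear governs)

Bolt shear: A_b = π(30)²/4 = 706.86 mm². φR_n = 0.75 × 469 × 706.86 × 9 × 1 = 2237.7 kN.
Bearing (14 mm plate, F_u = 450 MPa): end bolts L_c = 63 − 33/2 = 46.5, R_n = min(1.2×46.5×14×450, 2.4×30×14×450) = 351.54 kN/bolt; interior L_c = 115 − 33 = 82, R_n = 453.6 kN/bolt. φR_n = 0.75 × (3×351.54 + 6×453.6) = 2832.2 kN.
Block shear: shear path 2×[63+2×115] = 2×293 mm, A_gv = 8204, A_nv = 2×(293 − 2.5×35)×14 = 5754 mm²; tension across gage: (214 − 2×35)×14 = 2016 mm². R_n = min(0.6×450×5754, 0.6×345×8204) + 1.0×450×2016 = min(1553.6, 1698.2) + 907.2 = 2460.8 kN. φR_n = 0.75 × 2460.8 = 1845.6 kN.
Tension yield (gross): A_g = 444×14 = 6216 mm². φR_n = 0.90 × 345 × 6216 = 1930.1 kN.
Governing: min(2237.7, 2832.2, 1845.6, 1930.1) = 1845.6 kN → block shear.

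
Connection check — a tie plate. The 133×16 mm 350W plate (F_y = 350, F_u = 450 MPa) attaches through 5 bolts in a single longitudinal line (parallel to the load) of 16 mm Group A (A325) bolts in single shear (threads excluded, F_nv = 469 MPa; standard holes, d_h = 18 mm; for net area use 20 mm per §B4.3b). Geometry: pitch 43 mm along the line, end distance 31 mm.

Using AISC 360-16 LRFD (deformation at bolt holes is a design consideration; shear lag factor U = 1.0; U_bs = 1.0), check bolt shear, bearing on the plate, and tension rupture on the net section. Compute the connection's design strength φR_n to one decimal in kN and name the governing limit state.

Bolt shear: A_b = π(16)²/4 = 201.06 mm². φR_n = 0.75 × 469 × 201.06 × 5 × 1 = 353.6 kN.
Bearing (16 mm plate, F_u = 450 MPa): end bolts L_c = 31 − 18/2 = 22, R_n = min(1.2×22×16×450, 2.4×16×16×450) = 190.08 kN/bolt; interior L_c = 43 − 18 = 25, R_n = 216 kN/bolt. φR_n = 0.75 × (1×190.08 + 4×216) = 790.6 kN.
Tension rupture (net): A_n = (133 − 1×20)×16 = 1808 mm² (U = 1.0, A_e = A_n). φR_n = 0.75 × 450 × 1808 = 610.2 kN.
Governing: min(353.6, 790.6, 610.2) = 353.6 kN → bolt shear.

353.6 kN (bolt shear governs)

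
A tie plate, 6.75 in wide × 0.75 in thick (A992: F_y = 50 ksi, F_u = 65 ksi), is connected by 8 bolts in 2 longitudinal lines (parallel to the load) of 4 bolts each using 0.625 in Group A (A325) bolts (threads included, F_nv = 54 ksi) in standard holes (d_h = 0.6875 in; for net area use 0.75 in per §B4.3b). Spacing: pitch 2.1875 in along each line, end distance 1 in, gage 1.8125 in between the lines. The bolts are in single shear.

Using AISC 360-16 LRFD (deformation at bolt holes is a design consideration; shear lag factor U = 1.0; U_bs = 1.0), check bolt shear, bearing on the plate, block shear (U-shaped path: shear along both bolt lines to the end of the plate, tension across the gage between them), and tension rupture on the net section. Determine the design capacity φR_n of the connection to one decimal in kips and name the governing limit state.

99.4 kips (bolt shear governs)

Bolt shear: A_b = π(0.625)²/4 = 0.3068 in². φR_n = 0.75 × 54 × 0.3068 × 8 × 1 = 99.4 kips.
Bearing (0.75 in plate, F_u = 65 ksi): end bolts L_c = 1 − 0.6875/2 = 0.65625, R_n = min(1.2×0.65625×0.75×65, 2.4×0.625×0.75×65) = 38.391 kips/bolt; interior L_c = 2.1875 − 0.6875 = 1.5, R_n = 73.125 kips/bolt. φR_n = 0.75 × (2×38.391 + 6×73.125) = 386.6 kips.
Block shear: shear path 2×[1+3×2.1875] = 2×7.5625 in, A_gv = 11.344, A_nv = 2×(7.5625 − 3.5×0.75)×0.75 = 7.4063 in²; tension across gage: (1.8125 − 1×0.75)×0.75 = 0.79688 in². R_n = min(0.6×65×7.4063, 0.6×50×11.344) + 1.0×65×0.79688 = min(288.85, 340.32) + 51.797 = 340.65 kips. φR_n = 0.75 × 340.65 = 255.5 kips.
Tension rupture (net): A_n = (6.75 − 2×0.75)×0.75 = 3.9375 in² (U = 1.0, A_e = A_n). φR_n = 0.75 × 65 × 3.9375 = 192.0 kips.
Governing: min(99.4, 386.6, 255.5, 192.0) = 99.4 kips → bolt shear.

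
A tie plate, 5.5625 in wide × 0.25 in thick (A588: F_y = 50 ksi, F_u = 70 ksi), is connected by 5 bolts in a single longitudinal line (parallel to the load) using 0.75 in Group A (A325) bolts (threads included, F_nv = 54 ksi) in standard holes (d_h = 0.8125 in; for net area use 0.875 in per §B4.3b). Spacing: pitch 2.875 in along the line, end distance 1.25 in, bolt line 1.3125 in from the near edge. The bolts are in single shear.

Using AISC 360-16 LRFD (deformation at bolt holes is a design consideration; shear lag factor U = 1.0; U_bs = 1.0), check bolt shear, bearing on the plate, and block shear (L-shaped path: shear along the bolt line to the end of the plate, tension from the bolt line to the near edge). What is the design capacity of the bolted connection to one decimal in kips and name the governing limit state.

80.9 kips (block shear governs)

Bolt shear: A_b = π(0.75)²/4 = 0.44179 in². φR_n = 0.75 × 54 × 0.44179 × 5 × 1 = 89.5 kips.
Bearing (0.25 in plate, F_u = 70 ksi): end bolts L_c = 1.25 − 0.8125/2 = 0.84375, R_n = min(1.2×0.84375×0.25×70, 2.4×0.75×0.25×70) = 17.719 kips/bolt; interior L_c = 2.875 − 0.8125 = 2.0625, R_n = 31.5 kips/bolt. φR_n = 0.75 × (1×17.719 + 4×31.5) = 107.8 kips.
Block shear: shear path 1×[1.25+4×2.875] = 1×12.75 in, A_gv = 3.1875, A_nv = 1×(12.75 − 4.5×0.875)×0.25 = 2.2031 in²; tension to near edge: (1.3125 − 0.5×0.875)×0.25 = 0.21875 in². R_n = min(0.6×70×2.2031, 0.6×50×3.1875) + 1.0×70×0.21875 = min(92.53, 95.625) + 15.313 = 107.84 kips. φR_n = 0.75 × 107.84 = 80.9 kips.
Governing: min(89.5, 107.8, 80.9) = 80.9 kips → block shear.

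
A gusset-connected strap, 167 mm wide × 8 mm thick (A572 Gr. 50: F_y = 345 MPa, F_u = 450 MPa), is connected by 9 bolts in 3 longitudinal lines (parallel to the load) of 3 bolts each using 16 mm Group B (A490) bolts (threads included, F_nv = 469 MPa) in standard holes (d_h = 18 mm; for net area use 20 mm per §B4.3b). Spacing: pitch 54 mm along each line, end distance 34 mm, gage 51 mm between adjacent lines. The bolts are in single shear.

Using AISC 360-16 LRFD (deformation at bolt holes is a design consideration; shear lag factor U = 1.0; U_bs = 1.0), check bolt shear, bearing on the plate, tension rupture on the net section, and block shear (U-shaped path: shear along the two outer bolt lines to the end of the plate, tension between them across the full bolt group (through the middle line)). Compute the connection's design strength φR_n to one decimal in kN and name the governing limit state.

288.9 kN (net-section rupture governs)

Bolt shear: A_b = π(16)²/4 = 201.06 mm². φR_n = 0.75 × 469 × 201.06 × 9 × 1 = 636.5 kN.
Bearing (8 mm plate, F_u = 450 MPa): end bolts L_c = 34 − 18/2 = 25, R_n = min(1.2×25×8×450, 2.4×16×8×450) = 108 kN/bolt; interior L_c = 54 − 18 = 36, R_n = 138.24 kN/bolt. φR_n = 0.75 × (3×108 + 6×138.24) = 865.1 kN.
Tension rupture (net): A_n = (167 − 3×20)×8 = 856 mm² (U = 1.0, A_e = A_n). φR_n = 0.75 × 450 × 856 = 288.9 kN.
Block shear: shear path 2×[34+2×54] = 2×142 mm, A_gv = 2272, A_nv = 2×(142 − 2.5×20)×8 = 1472 mm²; tension across gage: (102 − 2×20)×8 = 496 mm². R_n = min(0.6×450×1472, 0.6×345×2272) + 1.0×450×496 = min(397.44, 470.3) + 223.2 = 620.64 kN. φR_n = 0.75 × 620.64 = 465.5 kN.
Governing: min(636.5, 865.1, 288.9, 465.5) = 288.9 kN → net-section rupture.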